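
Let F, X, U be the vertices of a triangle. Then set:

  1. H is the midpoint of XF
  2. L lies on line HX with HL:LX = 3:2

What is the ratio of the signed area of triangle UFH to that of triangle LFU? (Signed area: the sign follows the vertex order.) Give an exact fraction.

Set F = (0, 0), X = (1, 0), U = (0, 1); any affine frame gives the same invariant.
1. H is the midpoint of XF ⇒ H = (1/2, 0)
2. L lies on line HX with HL:LX = 3:2 ⇒ L = (4/5, 0)
2·[UFH] = 1/2, 2·[LFU] = -4/5
[UFH]:[LFU] = 1/2:-4/5 = -5/8

[UFH]:[LFU] = -5/8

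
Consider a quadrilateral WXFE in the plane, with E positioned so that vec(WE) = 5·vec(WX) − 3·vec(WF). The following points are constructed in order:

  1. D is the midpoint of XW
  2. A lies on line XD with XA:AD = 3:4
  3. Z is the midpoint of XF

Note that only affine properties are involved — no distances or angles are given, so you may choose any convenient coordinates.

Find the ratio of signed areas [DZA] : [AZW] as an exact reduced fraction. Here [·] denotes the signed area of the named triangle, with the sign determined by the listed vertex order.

[DZA]:[AZW] = -4/11

Set W = (0, 0), X = (1, 0), F = (0, 1), E = (5, -3); any affine frame gives the same invariant.
1. D is the midpoint of XW ⇒ D = (1/2, 0)
2. A lies on line XD with XA:AD = 3:4 ⇒ A = (11/14, 0)
3. Z is the midpoint of XF ⇒ Z = (1/2, 1/2)
2·[DZA] = -1/7, 2·[AZW] = 11/28
[DZA]:[AZW] = -1/7:11/28 = -4/11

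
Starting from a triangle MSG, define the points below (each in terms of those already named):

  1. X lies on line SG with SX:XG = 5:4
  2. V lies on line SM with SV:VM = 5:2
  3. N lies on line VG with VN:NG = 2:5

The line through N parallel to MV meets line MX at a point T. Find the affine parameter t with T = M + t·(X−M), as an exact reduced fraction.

Assign M = (0, 0), S = (1, 0), G = (0, 1) — the answer is frame-independent, so this choice is without loss of generality.
1. X lies on line SG with SX:XG = 5:4 ⇒ X = (4/9, 5/9)
2. V lies on line SM with SV:VM = 5:2 ⇒ V = (2/7, 0)
3. N lies on line VG with VN:NG = 2:5 ⇒ N = (10/49, 2/7)
through N parallel to MV: direction (2/7, 0); meets MX at T = (8/35, 2/7)
T = M + t·(X−M) with t = 18/35

t = 18/35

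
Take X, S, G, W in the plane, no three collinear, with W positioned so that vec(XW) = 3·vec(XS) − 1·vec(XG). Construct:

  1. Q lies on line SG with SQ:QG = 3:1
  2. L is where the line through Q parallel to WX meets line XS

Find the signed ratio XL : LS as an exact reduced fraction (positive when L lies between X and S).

Choose coordinates X = (0, 0), S = (1, 0), G = (0, 1), W = (3, -1).
1. Q lies on line SG with SQ:QG = 3:1 ⇒ Q = (1/4, 3/4)
2. L is where the line through Q parallel to WX meets line XS ⇒ L = (5/2, 0)
L = X + t·(S−X) with t = 5/2, so XL:LS = t:(1−t) = 5/2:-3/2

XL:LS = -5/3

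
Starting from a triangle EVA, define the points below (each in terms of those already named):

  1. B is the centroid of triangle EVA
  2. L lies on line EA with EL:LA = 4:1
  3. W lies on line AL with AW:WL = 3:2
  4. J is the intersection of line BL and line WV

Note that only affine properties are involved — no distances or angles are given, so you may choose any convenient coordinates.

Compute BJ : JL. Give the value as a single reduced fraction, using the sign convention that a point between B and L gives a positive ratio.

BJ:JL = -19/6

Set E = (0, 0), V = (1, 0), A = (0, 1); any affine frame gives the same invariant.
1. B is the centroid of triangle EVA ⇒ B = (1/3, 1/3)
2. L lies on line EA with EL:LA = 4:1 ⇒ L = (0, 4/5)
3. W lies on line AL with AW:WL = 3:2 ⇒ W = (0, 22/25)
4. J is the intersection of line BL and line WV ⇒ J = (-2/13, 66/65)
J = B + t·(L−B) with t = 19/13, so BJ:JL = t:(1−t) = 19/13:-6/13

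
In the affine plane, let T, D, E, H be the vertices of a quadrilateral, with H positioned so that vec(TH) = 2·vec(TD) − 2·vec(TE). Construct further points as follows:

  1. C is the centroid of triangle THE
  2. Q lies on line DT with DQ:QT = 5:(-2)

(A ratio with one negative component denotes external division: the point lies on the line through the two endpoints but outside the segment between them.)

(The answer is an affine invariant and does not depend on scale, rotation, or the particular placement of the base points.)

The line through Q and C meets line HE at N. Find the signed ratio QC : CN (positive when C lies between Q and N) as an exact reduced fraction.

QC:CN = 5

Assign T = (0, 0), D = (1, 0), E = (0, 1), H = (2, -2) — the answer is frame-independent, so this choice is without loss of generality.
1. C is the centroid of triangle THE ⇒ C = (2/3, -1/3)
2. Q lies on line DT with DQ:QT = 5:(-2) ⇒ Q = (-2/3, 0)
line QC meets HE at N = (14/15, -2/5)
C = Q + t·(N−Q) with t = 5/6, so QC:CN = 5/6:1/6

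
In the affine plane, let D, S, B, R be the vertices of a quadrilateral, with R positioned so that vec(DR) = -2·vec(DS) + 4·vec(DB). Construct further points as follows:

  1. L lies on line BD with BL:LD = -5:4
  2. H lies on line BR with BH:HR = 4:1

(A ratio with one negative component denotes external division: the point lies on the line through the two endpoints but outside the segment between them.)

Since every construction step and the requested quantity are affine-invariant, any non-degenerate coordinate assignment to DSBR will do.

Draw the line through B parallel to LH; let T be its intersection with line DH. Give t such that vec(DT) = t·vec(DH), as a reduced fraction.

Work in coordinates with D = (0, 0), S = (1, 0), B = (0, 1), R = (-2, 4).
1. L lies on line BD with BL:LD = -5:4 ⇒ L = (0, -4)
2. H lies on line BR with BH:HR = 4:1 ⇒ H = (-8/5, 17/5)
through B parallel to LH: direction (-8/5, 37/5); meets DH at T = (2/5, -17/20)
T = D + t·(H−D) with t = -1/4

t = -1/4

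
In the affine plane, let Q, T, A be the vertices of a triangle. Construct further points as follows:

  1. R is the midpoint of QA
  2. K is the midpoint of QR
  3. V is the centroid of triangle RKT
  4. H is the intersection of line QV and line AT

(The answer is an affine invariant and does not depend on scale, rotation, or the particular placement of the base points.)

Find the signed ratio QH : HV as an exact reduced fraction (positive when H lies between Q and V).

Set Q = (0, 0), T = (1, 0), A = (0, 1); any affine frame gives the same invariant.
1. R is the midpoint of QA ⇒ R = (0, 1/2)
2. K is the midpoint of QR ⇒ K = (0, 1/4)
3. V is the centroid of triangle RKT ⇒ V = (1/3, 1/4)
4. H is the intersection of line QV and line AT ⇒ H = (4/7, 3/7)
H = Q + t·(V−Q) with t = 12/7, so QH:HV = t:(1−t) = 12/7:-5/7

QH:HV = -12/5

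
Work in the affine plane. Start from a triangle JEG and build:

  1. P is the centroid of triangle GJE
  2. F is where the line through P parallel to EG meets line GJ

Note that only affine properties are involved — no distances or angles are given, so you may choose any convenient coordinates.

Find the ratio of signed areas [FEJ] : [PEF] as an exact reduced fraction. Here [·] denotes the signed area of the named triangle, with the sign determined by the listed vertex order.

Set J = (0, 0), E = (1, 0), G = (0, 1); any affine frame gives the same invariant.
1. P is the centroid of triangle GJE ⇒ P = (1/3, 1/3)
2. F is where the line through P parallel to EG meets line GJ ⇒ F = (0, 2/3)
2·[FEJ] = -2/3, 2·[PEF] = 1/9
[FEJ]:[PEF] = -2/3:1/9 = -6

[FEJ]:[PEF] = -6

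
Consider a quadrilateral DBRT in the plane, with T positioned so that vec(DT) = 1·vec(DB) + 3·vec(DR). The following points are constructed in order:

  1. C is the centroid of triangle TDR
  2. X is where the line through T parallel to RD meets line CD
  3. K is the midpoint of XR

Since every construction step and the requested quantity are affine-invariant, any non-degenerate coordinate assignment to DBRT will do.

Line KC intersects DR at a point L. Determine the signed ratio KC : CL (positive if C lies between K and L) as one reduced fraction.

KC:CL = 1/2

Set D = (0, 0), B = (1, 0), R = (0, 1), T = (1, 3); any affine frame gives the same invariant.
1. C is the centroid of triangle TDR ⇒ C = (1/3, 4/3)
2. X is where the line through T parallel to RD meets line CD ⇒ X = (1, 4)
3. K is the midpoint of XR ⇒ K = (1/2, 5/2)
line KC meets DR at L = (0, -1)
C = K + t·(L−K) with t = 1/3, so KC:CL = 1/3:2/3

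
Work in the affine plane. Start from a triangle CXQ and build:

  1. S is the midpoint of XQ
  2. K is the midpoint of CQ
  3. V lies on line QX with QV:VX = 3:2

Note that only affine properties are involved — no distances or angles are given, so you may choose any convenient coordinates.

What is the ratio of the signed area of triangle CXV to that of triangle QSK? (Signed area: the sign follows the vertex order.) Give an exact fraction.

Assign C = (0, 0), X = (1, 0), Q = (0, 1) — the answer is frame-independent, so this choice is without loss of generality.
1. S is the midpoint of XQ ⇒ S = (1/2, 1/2)
2. K is the midpoint of CQ ⇒ K = (0, 1/2)
3. V lies on line QX with QV:VX = 3:2 ⇒ V = (3/5, 2/5)
2·[CXV] = 2/5, 2·[QSK] = -1/4
[CXV]:[QSK] = 2/5:-1/4 = -8/5

[CXV]:[QSK] = -8/5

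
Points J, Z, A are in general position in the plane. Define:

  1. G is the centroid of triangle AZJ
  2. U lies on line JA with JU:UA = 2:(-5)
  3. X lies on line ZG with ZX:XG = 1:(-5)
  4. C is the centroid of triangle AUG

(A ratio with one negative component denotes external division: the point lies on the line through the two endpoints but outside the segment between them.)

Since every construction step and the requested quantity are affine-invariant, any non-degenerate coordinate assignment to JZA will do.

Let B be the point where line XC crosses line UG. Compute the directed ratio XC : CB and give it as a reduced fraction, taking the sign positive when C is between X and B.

Choose coordinates J = (0, 0), Z = (1, 0), A = (0, 1).
1. G is the centroid of triangle AZJ ⇒ G = (1/3, 1/3)
2. U lies on line JA with JU:UA = 2:(-5) ⇒ U = (0, -2/3)
3. X lies on line ZG with ZX:XG = 1:(-5) ⇒ X = (7/6, -1/12)
4. C is the centroid of triangle AUG ⇒ C = (1/9, 2/9)
line XC meets UG at B = (7/25, 13/75)
C = X + t·(B−X) with t = 25/21, so XC:CB = 25/21:-4/21

XC:CB = -25/4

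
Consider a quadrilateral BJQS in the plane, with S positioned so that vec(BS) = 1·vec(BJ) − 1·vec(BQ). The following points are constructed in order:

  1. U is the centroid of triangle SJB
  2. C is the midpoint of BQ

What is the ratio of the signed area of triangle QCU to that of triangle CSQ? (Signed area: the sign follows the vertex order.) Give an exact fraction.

[QCU]:[CSQ] = 2/3

Work in coordinates with B = (0, 0), J = (1, 0), Q = (0, 1), S = (1, -1).
1. U is the centroid of triangle SJB ⇒ U = (2/3, -1/3)
2. C is the midpoint of BQ ⇒ C = (0, 1/2)
2·[QCU] = 1/3, 2·[CSQ] = 1/2
[QCU]:[CSQ] = 1/3:1/2 = 2/3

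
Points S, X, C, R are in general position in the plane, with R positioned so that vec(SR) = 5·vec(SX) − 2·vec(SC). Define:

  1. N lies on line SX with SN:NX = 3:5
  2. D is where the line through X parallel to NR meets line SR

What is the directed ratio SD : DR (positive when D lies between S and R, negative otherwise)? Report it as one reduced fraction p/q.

Set S = (0, 0), X = (1, 0), C = (0, 1), R = (5, -2); any affine frame gives the same invariant.
1. N lies on line SX with SN:NX = 3:5 ⇒ N = (3/8, 0)
2. D is where the line through X parallel to NR meets line SR ⇒ D = (40/3, -16/3)
D = S + t·(R−S) with t = 8/3, so SD:DR = t:(1−t) = 8/3:-5/3

SD:DR = -8/5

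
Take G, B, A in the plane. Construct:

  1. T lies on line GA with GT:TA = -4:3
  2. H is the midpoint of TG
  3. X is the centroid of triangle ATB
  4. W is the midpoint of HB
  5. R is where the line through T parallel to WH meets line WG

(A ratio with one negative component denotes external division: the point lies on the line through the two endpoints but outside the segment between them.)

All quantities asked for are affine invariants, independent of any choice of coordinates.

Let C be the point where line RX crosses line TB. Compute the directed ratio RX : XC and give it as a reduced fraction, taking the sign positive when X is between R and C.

RX:XC = -3

Assign G = (0, 0), B = (1, 0), A = (0, 1) — the answer is frame-independent, so this choice is without loss of generality.
1. T lies on line GA with GT:TA = -4:3 ⇒ T = (0, 4)
2. H is the midpoint of TG ⇒ H = (0, 2)
3. X is the centroid of triangle ATB ⇒ X = (1/3, 5/3)
4. W is the midpoint of HB ⇒ W = (1/2, 1)
5. R is where the line through T parallel to WH meets line WG ⇒ R = (1, 2)
line RX meets TB at C = (5/9, 16/9)
X = R + t·(C−R) with t = 3/2, so RX:XC = 3/2:-1/2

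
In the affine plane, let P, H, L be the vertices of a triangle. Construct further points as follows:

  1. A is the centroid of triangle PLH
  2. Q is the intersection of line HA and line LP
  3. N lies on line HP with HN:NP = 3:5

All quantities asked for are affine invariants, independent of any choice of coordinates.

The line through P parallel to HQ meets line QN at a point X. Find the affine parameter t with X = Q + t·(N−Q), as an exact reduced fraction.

t = 8/3

Assign P = (0, 0), H = (1, 0), L = (0, 1) — the answer is frame-independent, so this choice is without loss of generality.
1. A is the centroid of triangle PLH ⇒ A = (1/3, 1/3)
2. Q is the intersection of line HA and line LP ⇒ Q = (0, 1/2)
3. N lies on line HP with HN:NP = 3:5 ⇒ N = (5/8, 0)
through P parallel to HQ: direction (-1, 1/2); meets QN at X = (5/3, -5/6)
X = Q + t·(N−Q) with t = 8/3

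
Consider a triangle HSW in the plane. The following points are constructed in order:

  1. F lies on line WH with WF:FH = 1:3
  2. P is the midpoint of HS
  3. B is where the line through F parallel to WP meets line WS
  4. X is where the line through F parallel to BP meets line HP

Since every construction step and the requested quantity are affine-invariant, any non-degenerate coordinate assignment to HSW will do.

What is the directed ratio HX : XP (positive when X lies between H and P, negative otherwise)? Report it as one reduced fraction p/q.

HX:XP = 9

Choose coordinates H = (0, 0), S = (1, 0), W = (0, 1).
1. F lies on line WH with WF:FH = 1:3 ⇒ F = (0, 3/4)
2. P is the midpoint of HS ⇒ P = (1/2, 0)
3. B is where the line through F parallel to WP meets line WS ⇒ B = (-1/4, 5/4)
4. X is where the line through F parallel to BP meets line HP ⇒ X = (9/20, 0)
X = H + t·(P−H) with t = 9/10, so HX:XP = t:(1−t) = 9/10:1/10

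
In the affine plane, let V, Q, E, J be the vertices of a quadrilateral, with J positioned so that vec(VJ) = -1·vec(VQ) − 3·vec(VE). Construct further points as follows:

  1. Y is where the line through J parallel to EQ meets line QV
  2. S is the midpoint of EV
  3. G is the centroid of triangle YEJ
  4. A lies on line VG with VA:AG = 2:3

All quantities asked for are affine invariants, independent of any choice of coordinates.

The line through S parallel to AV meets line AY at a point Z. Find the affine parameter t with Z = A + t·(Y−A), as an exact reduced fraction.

Work in coordinates with V = (0, 0), Q = (1, 0), E = (0, 1), J = (-1, -3).
1. Y is where the line through J parallel to EQ meets line QV ⇒ Y = (-4, 0)
2. S is the midpoint of EV ⇒ S = (0, 1/2)
3. G is the centroid of triangle YEJ ⇒ G = (-5/3, -2/3)
4. A lies on line VG with VA:AG = 2:3 ⇒ A = (-2/3, -4/15)
through S parallel to AV: direction (2/3, 4/15); meets AY at Z = (-41/24, -11/60)
Z = A + t·(Y−A) with t = 5/16

t = 5/16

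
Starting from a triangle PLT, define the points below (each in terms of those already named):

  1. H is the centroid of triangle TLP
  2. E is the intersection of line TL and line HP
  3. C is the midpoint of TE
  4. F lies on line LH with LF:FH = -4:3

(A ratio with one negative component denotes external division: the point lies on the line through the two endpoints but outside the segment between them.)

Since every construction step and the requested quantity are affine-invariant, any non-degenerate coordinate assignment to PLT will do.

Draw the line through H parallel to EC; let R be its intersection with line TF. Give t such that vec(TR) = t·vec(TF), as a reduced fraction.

t = 1/4

Assign P = (0, 0), L = (1, 0), T = (0, 1) — the answer is frame-independent, so this choice is without loss of generality.
1. H is the centroid of triangle TLP ⇒ H = (1/3, 1/3)
2. E is the intersection of line TL and line HP ⇒ E = (1/2, 1/2)
3. C is the midpoint of TE ⇒ C = (1/4, 3/4)
4. F lies on line LH with LF:FH = -4:3 ⇒ F = (-5/3, 4/3)
through H parallel to EC: direction (-1/4, 1/4); meets TF at R = (-5/12, 13/12)
R = T + t·(F−T) with t = 1/4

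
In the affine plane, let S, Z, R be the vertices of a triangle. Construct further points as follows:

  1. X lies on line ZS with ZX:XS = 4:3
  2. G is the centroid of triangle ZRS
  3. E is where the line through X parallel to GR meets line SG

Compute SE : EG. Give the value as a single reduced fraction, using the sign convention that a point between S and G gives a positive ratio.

SE:EG = 6

Work in coordinates with S = (0, 0), Z = (1, 0), R = (0, 1).
1. X lies on line ZS with ZX:XS = 4:3 ⇒ X = (3/7, 0)
2. G is the centroid of triangle ZRS ⇒ G = (1/3, 1/3)
3. E is where the line through X parallel to GR meets line SG ⇒ E = (2/7, 2/7)
E = S + t·(G−S) with t = 6/7, so SE:EG = t:(1−t) = 6/7:1/7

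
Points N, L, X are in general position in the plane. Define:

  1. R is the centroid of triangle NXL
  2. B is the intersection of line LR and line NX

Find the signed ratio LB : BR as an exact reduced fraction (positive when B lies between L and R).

LB:BR = -3

Work in coordinates with N = (0, 0), L = (1, 0), X = (0, 1).
1. R is the centroid of triangle NXL ⇒ R = (1/3, 1/3)
2. B is the intersection of line LR and line NX ⇒ B = (0, 1/2)
B = L + t·(R−L) with t = 3/2, so LB:BR = t:(1−t) = 3/2:-1/2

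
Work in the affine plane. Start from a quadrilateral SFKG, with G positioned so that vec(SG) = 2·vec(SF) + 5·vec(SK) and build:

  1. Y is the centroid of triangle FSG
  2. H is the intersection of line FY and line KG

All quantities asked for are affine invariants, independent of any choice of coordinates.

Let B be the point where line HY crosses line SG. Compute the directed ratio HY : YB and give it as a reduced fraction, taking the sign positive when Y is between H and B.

HY:YB = -8/5

Set S = (0, 0), F = (1, 0), K = (0, 1), G = (2, 5); any affine frame gives the same invariant.
1. Y is the centroid of triangle FSG ⇒ Y = (1, 5/3)
2. H is the intersection of line FY and line KG ⇒ H = (1, 3)
line HY meets SG at B = (1, 5/2)
Y = H + t·(B−H) with t = 8/3, so HY:YB = 8/3:-5/3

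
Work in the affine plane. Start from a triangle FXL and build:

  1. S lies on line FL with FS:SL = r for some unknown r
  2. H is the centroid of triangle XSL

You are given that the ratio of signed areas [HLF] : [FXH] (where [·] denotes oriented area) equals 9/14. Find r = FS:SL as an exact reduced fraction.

Work in coordinates with F = (0, 0), X = (1, 0), L = (0, 1).
1. With FS:SL = r, write λ = r/(r+1) so S = F + λ·(L−F); S is affine-linear in λ
2. H is the centroid of triangle XSL ⇒ H is an affine combination of earlier points and hence also affine-linear in λ
Every point depending on S is an affine combination of S and λ-independent points, so each such coordinate is linear in λ; the λ² term in each signed area is a multiple of (L−F)×(L−F) = 0, so 2·[HLF] and 2·[FXH] are each linear in λ. Evaluating at λ=0 and λ=1:
  2·[HLF] = 1/3,   2·[FXH] = 1/3·λ + 1/3
So [HLF]:[FXH] = (1/3) / (1/3·λ + 1/3). Setting this equal to 9/14:
  1/3 = 9/14·(1/3·λ + 1/3)  ⇒  λ = 5/9
Then r = λ/(1−λ) = (5/9)/(4/9) = 5/4. Check: with r = 5/4, S = (0, 5/9) and [HLF]:[FXH] = 9/14 as required.

r = 5/4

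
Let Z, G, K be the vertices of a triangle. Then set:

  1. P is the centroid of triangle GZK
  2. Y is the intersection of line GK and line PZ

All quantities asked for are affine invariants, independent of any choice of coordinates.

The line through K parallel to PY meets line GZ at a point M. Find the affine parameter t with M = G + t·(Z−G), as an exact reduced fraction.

Work in coordinates with Z = (0, 0), G = (1, 0), K = (0, 1).
1. P is the centroid of triangle GZK ⇒ P = (1/3, 1/3)
2. Y is the intersection of line GK and line PZ ⇒ Y = (1/2, 1/2)
through K parallel to PY: direction (1/6, 1/6); meets GZ at M = (-1, 0)
M = G + t·(Z−G) with t = 2

t = 2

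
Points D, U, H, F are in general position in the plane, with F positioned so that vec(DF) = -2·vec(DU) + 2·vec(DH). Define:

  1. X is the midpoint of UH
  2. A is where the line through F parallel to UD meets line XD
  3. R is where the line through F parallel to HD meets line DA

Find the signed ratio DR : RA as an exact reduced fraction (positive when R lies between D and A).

Assign D = (0, 0), U = (1, 0), H = (0, 1), F = (-2, 2) — the answer is frame-independent, so this choice is without loss of generality.
1. X is the midpoint of UH ⇒ X = (1/2, 1/2)
2. A is where the line through F parallel to UD meets line XD ⇒ A = (2, 2)
3. R is where the line through F parallel to HD meets line DA ⇒ R = (-2, -2)
R = D + t·(A−D) with t = -1, so DR:RA = t:(1−t) = -1:2

DR:RA = -1/2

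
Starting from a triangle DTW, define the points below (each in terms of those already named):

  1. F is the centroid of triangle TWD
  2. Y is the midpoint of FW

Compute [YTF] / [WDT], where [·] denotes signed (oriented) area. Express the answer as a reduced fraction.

[YTF]:[WDT] = -1/6

Assign D = (0, 0), T = (1, 0), W = (0, 1) — the answer is frame-independent, so this choice is without loss of generality.
1. F is the centroid of triangle TWD ⇒ F = (1/3, 1/3)
2. Y is the midpoint of FW ⇒ Y = (1/6, 2/3)
2·[YTF] = -1/6, 2·[WDT] = 1
[YTF]:[WDT] = -1/6:1 = -1/6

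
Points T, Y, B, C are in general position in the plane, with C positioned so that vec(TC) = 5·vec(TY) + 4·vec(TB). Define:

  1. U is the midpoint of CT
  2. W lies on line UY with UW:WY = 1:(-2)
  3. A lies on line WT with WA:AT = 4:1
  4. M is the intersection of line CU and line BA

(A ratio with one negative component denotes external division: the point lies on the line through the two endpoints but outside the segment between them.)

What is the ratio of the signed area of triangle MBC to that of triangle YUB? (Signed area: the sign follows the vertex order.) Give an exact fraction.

[MBC]:[YUB] = -170/147

Assign T = (0, 0), Y = (1, 0), B = (0, 1), C = (5, 4) — the answer is frame-independent, so this choice is without loss of generality.
1. U is the midpoint of CT ⇒ U = (5/2, 2)
2. W lies on line UY with UW:WY = 1:(-2) ⇒ W = (4, 4)
3. A lies on line WT with WA:AT = 4:1 ⇒ A = (4/5, 4/5)
4. M is the intersection of line CU and line BA ⇒ M = (20/21, 16/21)
2·[MBC] = -85/21, 2·[YUB] = 7/2
[MBC]:[YUB] = -85/21:7/2 = -170/147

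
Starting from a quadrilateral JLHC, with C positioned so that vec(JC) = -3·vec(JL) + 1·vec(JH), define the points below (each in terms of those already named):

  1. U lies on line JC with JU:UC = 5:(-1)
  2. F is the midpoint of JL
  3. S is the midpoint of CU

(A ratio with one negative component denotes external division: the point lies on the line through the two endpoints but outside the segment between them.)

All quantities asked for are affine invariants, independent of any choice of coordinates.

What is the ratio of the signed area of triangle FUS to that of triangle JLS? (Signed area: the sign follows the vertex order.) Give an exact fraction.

[FUS]:[JLS] = 1/18

Work in coordinates with J = (0, 0), L = (1, 0), H = (0, 1), C = (-3, 1).
1. U lies on line JC with JU:UC = 5:(-1) ⇒ U = (-15/4, 5/4)
2. F is the midpoint of JL ⇒ F = (1/2, 0)
3. S is the midpoint of CU ⇒ S = (-27/8, 9/8)
2·[FUS] = 1/16, 2·[JLS] = 9/8
[FUS]:[JLS] = 1/16:9/8 = 1/18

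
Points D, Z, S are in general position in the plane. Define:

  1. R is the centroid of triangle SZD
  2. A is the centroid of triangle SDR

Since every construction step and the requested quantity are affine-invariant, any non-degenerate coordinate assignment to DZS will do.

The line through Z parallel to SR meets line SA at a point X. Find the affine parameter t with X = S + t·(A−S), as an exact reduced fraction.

Choose coordinates D = (0, 0), Z = (1, 0), S = (0, 1).
1. R is the centroid of triangle SZD ⇒ R = (1/3, 1/3)
2. A is the centroid of triangle SDR ⇒ A = (1/9, 4/9)
through Z parallel to SR: direction (1/3, -2/3); meets SA at X = (-1/3, 8/3)
X = S + t·(A−S) with t = -3

t = -3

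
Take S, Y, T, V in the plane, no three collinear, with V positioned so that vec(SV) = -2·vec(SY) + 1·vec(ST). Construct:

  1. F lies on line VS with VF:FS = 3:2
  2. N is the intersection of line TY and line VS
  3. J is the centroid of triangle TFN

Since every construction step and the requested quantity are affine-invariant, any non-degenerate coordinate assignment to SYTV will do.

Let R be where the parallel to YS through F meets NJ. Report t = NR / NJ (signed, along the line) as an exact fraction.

Choose coordinates S = (0, 0), Y = (1, 0), T = (0, 1), V = (-2, 1).
1. F lies on line VS with VF:FS = 3:2 ⇒ F = (-4/5, 2/5)
2. N is the intersection of line TY and line VS ⇒ N = (2, -1)
3. J is the centroid of triangle TFN ⇒ J = (2/5, 2/15)
through F parallel to YS: direction (-1, 0); meets NJ at R = (2/85, 2/5)
R = N + t·(J−N) with t = 21/17

t = 21/17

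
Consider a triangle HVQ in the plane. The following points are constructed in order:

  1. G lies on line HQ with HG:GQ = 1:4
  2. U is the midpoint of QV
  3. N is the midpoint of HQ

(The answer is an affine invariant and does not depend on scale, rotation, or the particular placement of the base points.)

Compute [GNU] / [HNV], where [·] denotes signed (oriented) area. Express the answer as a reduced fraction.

[GNU]:[HNV] = 3/10

Work in coordinates with H = (0, 0), V = (1, 0), Q = (0, 1).
1. G lies on line HQ with HG:GQ = 1:4 ⇒ G = (0, 1/5)
2. U is the midpoint of QV ⇒ U = (1/2, 1/2)
3. N is the midpoint of HQ ⇒ N = (0, 1/2)
2·[GNU] = -3/20, 2·[HNV] = -1/2
[GNU]:[HNV] = -3/20:-1/2 = 3/10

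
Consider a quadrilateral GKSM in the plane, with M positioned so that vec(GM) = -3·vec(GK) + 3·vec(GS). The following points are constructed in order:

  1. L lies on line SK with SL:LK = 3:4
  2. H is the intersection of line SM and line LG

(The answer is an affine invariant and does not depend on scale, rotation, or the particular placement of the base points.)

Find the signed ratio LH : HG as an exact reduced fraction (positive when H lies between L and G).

LH:HG = -1/7

Assign G = (0, 0), K = (1, 0), S = (0, 1), M = (-3, 3) — the answer is frame-independent, so this choice is without loss of generality.
1. L lies on line SK with SL:LK = 3:4 ⇒ L = (3/7, 4/7)
2. H is the intersection of line SM and line LG ⇒ H = (1/2, 2/3)
H = L + t·(G−L) with t = -1/6, so LH:HG = t:(1−t) = -1/6:7/6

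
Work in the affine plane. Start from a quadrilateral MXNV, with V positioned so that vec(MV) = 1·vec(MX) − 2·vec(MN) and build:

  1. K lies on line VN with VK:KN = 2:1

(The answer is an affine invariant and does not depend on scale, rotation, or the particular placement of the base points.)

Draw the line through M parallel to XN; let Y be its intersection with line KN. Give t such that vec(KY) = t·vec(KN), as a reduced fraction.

Work in coordinates with M = (0, 0), X = (1, 0), N = (0, 1), V = (1, -2).
1. K lies on line VN with VK:KN = 2:1 ⇒ K = (1/3, 0)
through M parallel to XN: direction (-1, 1); meets KN at Y = (1/2, -1/2)
Y = K + t·(N−K) with t = -1/2

t = -1/2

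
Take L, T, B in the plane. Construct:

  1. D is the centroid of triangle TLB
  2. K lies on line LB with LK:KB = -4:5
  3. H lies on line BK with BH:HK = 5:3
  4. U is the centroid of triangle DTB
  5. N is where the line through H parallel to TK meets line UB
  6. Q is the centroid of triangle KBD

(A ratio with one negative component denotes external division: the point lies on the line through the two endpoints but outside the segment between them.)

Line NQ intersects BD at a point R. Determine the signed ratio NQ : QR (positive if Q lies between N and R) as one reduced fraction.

Choose coordinates L = (0, 0), T = (1, 0), B = (0, 1).
1. D is the centroid of triangle TLB ⇒ D = (1/3, 1/3)
2. K lies on line LB with LK:KB = -4:5 ⇒ K = (0, -4)
3. H lies on line BK with BH:HK = 5:3 ⇒ H = (0, -17/8)
4. U is the centroid of triangle DTB ⇒ U = (4/9, 4/9)
5. N is where the line through H parallel to TK meets line UB ⇒ N = (25/42, 43/168)
6. Q is the centroid of triangle KBD ⇒ Q = (1/9, -8/9)
line NQ meets BD at R = (35/71, 1/71)
Q = N + t·(R−N) with t = 71/15, so NQ:QR = 71/15:-56/15

NQ:QR = -71/56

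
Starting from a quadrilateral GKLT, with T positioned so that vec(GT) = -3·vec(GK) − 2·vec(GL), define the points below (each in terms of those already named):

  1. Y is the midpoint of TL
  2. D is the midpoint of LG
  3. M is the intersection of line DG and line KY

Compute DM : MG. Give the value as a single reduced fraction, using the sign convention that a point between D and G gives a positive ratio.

Work in coordinates with G = (0, 0), K = (1, 0), L = (0, 1), T = (-3, -2).
1. Y is the midpoint of TL ⇒ Y = (-3/2, -1/2)
2. D is the midpoint of LG ⇒ D = (0, 1/2)
3. M is the intersection of line DG and line KY ⇒ M = (0, -1/5)
M = D + t·(G−D) with t = 7/5, so DM:MG = t:(1−t) = 7/5:-2/5

DM:MG = -7/2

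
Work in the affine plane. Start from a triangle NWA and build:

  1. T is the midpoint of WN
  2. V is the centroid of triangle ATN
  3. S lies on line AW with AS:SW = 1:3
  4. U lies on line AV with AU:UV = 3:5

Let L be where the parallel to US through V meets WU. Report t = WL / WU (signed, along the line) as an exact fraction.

Work in coordinates with N = (0, 0), W = (1, 0), A = (0, 1).
1. T is the midpoint of WN ⇒ T = (1/2, 0)
2. V is the centroid of triangle ATN ⇒ V = (1/6, 1/3)
3. S lies on line AW with AS:SW = 1:3 ⇒ S = (1/4, 3/4)
4. U lies on line AV with AU:UV = 3:5 ⇒ U = (1/16, 3/4)
through V parallel to US: direction (3/16, 0); meets WU at L = (7/12, 1/3)
L = W + t·(U−W) with t = 4/9

t = 4/9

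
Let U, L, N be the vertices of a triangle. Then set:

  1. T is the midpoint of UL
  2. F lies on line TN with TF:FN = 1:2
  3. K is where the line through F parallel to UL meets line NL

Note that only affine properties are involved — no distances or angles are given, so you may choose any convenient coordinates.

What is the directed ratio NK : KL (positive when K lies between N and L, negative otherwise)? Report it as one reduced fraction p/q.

Set U = (0, 0), L = (1, 0), N = (0, 1); any affine frame gives the same invariant.
1. T is the midpoint of UL ⇒ T = (1/2, 0)
2. F lies on line TN with TF:FN = 1:2 ⇒ F = (1/3, 1/3)
3. K is where the line through F parallel to UL meets line NL ⇒ K = (2/3, 1/3)
K = N + t·(L−N) with t = 2/3, so NK:KL = t:(1−t) = 2/3:1/3

NK:KL = 2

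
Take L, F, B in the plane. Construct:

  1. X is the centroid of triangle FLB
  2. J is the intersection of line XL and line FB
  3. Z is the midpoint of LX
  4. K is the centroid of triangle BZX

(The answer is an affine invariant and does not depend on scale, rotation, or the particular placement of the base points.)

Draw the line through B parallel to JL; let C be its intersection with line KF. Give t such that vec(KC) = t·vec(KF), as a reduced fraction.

Work in coordinates with L = (0, 0), F = (1, 0), B = (0, 1).
1. X is the centroid of triangle FLB ⇒ X = (1/3, 1/3)
2. J is the intersection of line XL and line FB ⇒ J = (1/2, 1/2)
3. Z is the midpoint of LX ⇒ Z = (1/6, 1/6)
4. K is the centroid of triangle BZX ⇒ K = (1/6, 1/2)
through B parallel to JL: direction (-1/2, -1/2); meets KF at C = (-1/4, 3/4)
C = K + t·(F−K) with t = -1/2

t = -1/2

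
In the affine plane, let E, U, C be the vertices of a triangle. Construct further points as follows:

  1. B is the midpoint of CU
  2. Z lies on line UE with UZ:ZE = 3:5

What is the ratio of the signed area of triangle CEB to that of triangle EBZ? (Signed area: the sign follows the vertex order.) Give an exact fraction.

Assign E = (0, 0), U = (1, 0), C = (0, 1) — the answer is frame-independent, so this choice is without loss of generality.
1. B is the midpoint of CU ⇒ B = (1/2, 1/2)
2. Z lies on line UE with UZ:ZE = 3:5 ⇒ Z = (5/8, 0)
2·[CEB] = 1/2, 2·[EBZ] = -5/16
[CEB]:[EBZ] = 1/2:-5/16 = -8/5

[CEB]:[EBZ] = -8/5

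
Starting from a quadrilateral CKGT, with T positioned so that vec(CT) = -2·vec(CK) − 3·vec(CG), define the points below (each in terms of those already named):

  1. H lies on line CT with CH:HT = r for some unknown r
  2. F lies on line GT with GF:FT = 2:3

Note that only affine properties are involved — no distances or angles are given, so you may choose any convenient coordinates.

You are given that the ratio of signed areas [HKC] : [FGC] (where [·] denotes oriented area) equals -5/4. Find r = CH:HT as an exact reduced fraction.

Set C = (0, 0), K = (1, 0), G = (0, 1), T = (-2, -3); any affine frame gives the same invariant.
1. With CH:HT = r, write λ = r/(r+1) so H = C + λ·(T−C); H is affine-linear in λ
2. F lies on line GT with GF:FT = 2:3 ⇒ F = (-4/5, -3/5)
Every point depending on H is an affine combination of H and λ-independent points, so each such coordinate is linear in λ; the λ² term in each signed area is a multiple of (T−C)×(T−C) = 0, so 2·[HKC] and 2·[FGC] are each linear in λ. Evaluating at λ=0 and λ=1:
  2·[HKC] = 3·λ,   2·[FGC] = -4/5
So [HKC]:[FGC] = (3·λ) / (-4/5). Setting this equal to -5/4:
  3·λ = -5/4·(-4/5)  ⇒  λ = 1/3
Then r = λ/(1−λ) = (1/3)/(2/3) = 1/2. Check: with r = 1/2, H = (-2/3, -1) and [HKC]:[FGC] = -5/4 as required.

r = 1/2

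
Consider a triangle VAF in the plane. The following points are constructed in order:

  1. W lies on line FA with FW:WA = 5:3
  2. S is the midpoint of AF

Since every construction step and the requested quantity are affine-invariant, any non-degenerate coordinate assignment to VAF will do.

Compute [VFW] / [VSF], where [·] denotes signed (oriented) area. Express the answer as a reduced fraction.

[VFW]:[VSF] = -5/4

Choose coordinates V = (0, 0), A = (1, 0), F = (0, 1).
1. W lies on line FA with FW:WA = 5:3 ⇒ W = (5/8, 3/8)
2. S is the midpoint of AF ⇒ S = (1/2, 1/2)
2·[VFW] = -5/8, 2·[VSF] = 1/2
[VFW]:[VSF] = -5/8:1/2 = -5/4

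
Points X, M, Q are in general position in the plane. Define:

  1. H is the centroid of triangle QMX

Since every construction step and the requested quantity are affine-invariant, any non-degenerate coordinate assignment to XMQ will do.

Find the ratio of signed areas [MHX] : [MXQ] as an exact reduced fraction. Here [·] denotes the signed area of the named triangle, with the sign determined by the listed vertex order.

Choose coordinates X = (0, 0), M = (1, 0), Q = (0, 1).
1. H is the centroid of triangle QMX ⇒ H = (1/3, 1/3)
2·[MHX] = 1/3, 2·[MXQ] = -1
[MHX]:[MXQ] = 1/3:-1 = -1/3

[MHX]:[MXQ] = -1/3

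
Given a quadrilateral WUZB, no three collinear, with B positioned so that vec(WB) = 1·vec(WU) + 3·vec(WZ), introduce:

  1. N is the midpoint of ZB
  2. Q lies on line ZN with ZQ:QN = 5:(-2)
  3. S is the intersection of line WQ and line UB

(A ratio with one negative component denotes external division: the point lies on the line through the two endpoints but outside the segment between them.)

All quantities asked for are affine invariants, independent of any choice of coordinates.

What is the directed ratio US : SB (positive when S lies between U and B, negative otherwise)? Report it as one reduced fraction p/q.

Assign W = (0, 0), U = (1, 0), Z = (0, 1), B = (1, 3) — the answer is frame-independent, so this choice is without loss of generality.
1. N is the midpoint of ZB ⇒ N = (1/2, 2)
2. Q lies on line ZN with ZQ:QN = 5:(-2) ⇒ Q = (5/6, 8/3)
3. S is the intersection of line WQ and line UB ⇒ S = (1, 16/5)
S = U + t·(B−U) with t = 16/15, so US:SB = t:(1−t) = 16/15:-1/15

US:SB = -16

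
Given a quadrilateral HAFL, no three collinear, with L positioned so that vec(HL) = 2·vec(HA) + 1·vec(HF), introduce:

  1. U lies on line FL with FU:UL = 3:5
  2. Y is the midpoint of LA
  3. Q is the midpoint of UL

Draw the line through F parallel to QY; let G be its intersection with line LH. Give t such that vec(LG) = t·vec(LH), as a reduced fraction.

t = 8/9

Choose coordinates H = (0, 0), A = (1, 0), F = (0, 1), L = (2, 1).
1. U lies on line FL with FU:UL = 3:5 ⇒ U = (3/4, 1)
2. Y is the midpoint of LA ⇒ Y = (3/2, 1/2)
3. Q is the midpoint of UL ⇒ Q = (11/8, 1)
through F parallel to QY: direction (1/8, -1/2); meets LH at G = (2/9, 1/9)
G = L + t·(H−L) with t = 8/9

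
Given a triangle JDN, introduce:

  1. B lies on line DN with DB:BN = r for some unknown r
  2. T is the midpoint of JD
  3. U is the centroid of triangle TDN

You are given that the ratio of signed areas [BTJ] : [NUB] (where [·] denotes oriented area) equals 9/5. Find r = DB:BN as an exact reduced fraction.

r = -3/5

Set J = (0, 0), D = (1, 0), N = (0, 1); any affine frame gives the same invariant.
1. With DB:BN = r, write λ = r/(r+1) so B = D + λ·(N−D); B is affine-linear in λ
2. T is the midpoint of JD ⇒ T = (1/2, 0)
3. U is the centroid of triangle TDN ⇒ U = (1/2, 1/3)
Every point depending on B is an affine combination of B and λ-independent points, so each such coordinate is linear in λ; the λ² term in each signed area is a multiple of (N−D)×(N−D) = 0, so 2·[BTJ] and 2·[NUB] are each linear in λ. Evaluating at λ=0 and λ=1:
  2·[BTJ] = -1/2·λ,   2·[NUB] = -1/6·λ + 1/6
So [BTJ]:[NUB] = (-1/2·λ) / (-1/6·λ + 1/6). Setting this equal to 9/5:
  -1/2·λ = 9/5·(-1/6·λ + 1/6)  ⇒  λ = -3/2
Then r = λ/(1−λ) = (-3/2)/(5/2) = -3/5. Check: with r = -3/5, B = (5/2, -3/2) and [BTJ]:[NUB] = 9/5 as required.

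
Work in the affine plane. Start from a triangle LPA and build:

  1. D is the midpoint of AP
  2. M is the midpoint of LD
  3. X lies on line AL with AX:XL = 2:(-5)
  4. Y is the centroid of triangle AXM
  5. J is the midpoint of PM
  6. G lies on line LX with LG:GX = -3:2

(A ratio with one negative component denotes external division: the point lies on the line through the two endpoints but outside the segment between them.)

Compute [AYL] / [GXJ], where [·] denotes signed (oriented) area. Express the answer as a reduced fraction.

Work in coordinates with L = (0, 0), P = (1, 0), A = (0, 1).
1. D is the midpoint of AP ⇒ D = (1/2, 1/2)
2. M is the midpoint of LD ⇒ M = (1/4, 1/4)
3. X lies on line AL with AX:XL = 2:(-5) ⇒ X = (0, 5/3)
4. Y is the centroid of triangle AXM ⇒ Y = (1/12, 35/36)
5. J is the midpoint of PM ⇒ J = (5/8, 1/8)
6. G lies on line LX with LG:GX = -3:2 ⇒ G = (0, 5)
2·[AYL] = -1/12, 2·[GXJ] = 25/12
[AYL]:[GXJ] = -1/12:25/12 = -1/25

[AYL]:[GXJ] = -1/25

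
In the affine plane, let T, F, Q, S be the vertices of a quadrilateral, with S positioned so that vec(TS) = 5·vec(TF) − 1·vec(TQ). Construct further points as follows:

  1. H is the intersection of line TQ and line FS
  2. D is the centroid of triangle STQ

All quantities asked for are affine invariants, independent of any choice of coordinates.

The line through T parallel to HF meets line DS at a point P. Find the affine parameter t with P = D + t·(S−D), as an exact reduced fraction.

t = 5/2

Assign T = (0, 0), F = (1, 0), Q = (0, 1), S = (5, -1) — the answer is frame-independent, so this choice is without loss of generality.
1. H is the intersection of line TQ and line FS ⇒ H = (0, 1/4)
2. D is the centroid of triangle STQ ⇒ D = (5/3, 0)
through T parallel to HF: direction (1, -1/4); meets DS at P = (10, -5/2)
P = D + t·(S−D) with t = 5/2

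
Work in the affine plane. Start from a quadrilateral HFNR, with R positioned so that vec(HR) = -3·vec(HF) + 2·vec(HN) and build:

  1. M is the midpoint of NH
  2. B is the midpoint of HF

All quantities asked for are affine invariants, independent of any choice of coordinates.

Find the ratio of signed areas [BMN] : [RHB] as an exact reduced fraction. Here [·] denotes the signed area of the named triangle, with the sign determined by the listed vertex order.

[BMN]:[RHB] = -1/4

Work in coordinates with H = (0, 0), F = (1, 0), N = (0, 1), R = (-3, 2).
1. M is the midpoint of NH ⇒ M = (0, 1/2)
2. B is the midpoint of HF ⇒ B = (1/2, 0)
2·[BMN] = -1/4, 2·[RHB] = 1
[BMN]:[RHB] = -1/4:1 = -1/4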